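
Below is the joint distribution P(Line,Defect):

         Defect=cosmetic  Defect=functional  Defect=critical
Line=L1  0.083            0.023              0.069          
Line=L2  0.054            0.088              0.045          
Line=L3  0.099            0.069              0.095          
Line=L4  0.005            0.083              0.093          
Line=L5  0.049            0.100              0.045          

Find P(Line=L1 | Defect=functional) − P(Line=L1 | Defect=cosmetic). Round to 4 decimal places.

-0.2228

P(Defect=functional) = 0.023 + 0.088 + 0.069 + 0.083 + 0.100 = 0.363; P(Line=L1 | Defect=functional) = 0.023/0.363 = 0.06336.
P(Defect=cosmetic) = 0.083 + 0.054 + 0.099 + 0.005 + 0.049 = 0.290; P(Line=L1 | Defect=cosmetic) = 0.083/0.290 = 0.28621.
Difference = -0.2228.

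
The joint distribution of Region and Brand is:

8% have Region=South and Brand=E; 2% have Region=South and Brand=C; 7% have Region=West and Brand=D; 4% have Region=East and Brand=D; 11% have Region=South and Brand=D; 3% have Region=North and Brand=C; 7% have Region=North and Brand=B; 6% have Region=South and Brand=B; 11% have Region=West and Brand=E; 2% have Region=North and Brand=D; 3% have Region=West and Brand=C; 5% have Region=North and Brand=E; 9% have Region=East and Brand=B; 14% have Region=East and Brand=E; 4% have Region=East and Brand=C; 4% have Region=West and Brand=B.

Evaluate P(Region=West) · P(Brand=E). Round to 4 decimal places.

0.0950

P(Region=West) = 0.04 + 0.03 + 0.07 + 0.11 = 0.25.
P(Brand=E) = 0.05 + 0.08 + 0.14 + 0.11 = 0.38.
Product: 0.25 × 0.38 = 0.0950.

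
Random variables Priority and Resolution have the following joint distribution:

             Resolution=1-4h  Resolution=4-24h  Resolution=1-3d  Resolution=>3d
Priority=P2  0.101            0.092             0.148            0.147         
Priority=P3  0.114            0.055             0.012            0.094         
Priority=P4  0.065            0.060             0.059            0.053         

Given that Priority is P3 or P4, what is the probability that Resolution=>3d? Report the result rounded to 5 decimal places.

P(Priority=P3) = 0.114 + 0.055 + 0.012 + 0.094 = 0.275.
P(Priority=P4) = 0.065 + 0.060 + 0.059 + 0.053 = 0.237.
P(Priority ∈ {P3, P4}) = 0.275 + 0.237 = 0.512; P(Resolution=>3d, Priority ∈ {P3, P4}) = 0.094 + 0.053 = 0.147.
P(Resolution=>3d | Priority ∈ {P3, P4}) = 0.147/0.512 = 0.28711.

0.28711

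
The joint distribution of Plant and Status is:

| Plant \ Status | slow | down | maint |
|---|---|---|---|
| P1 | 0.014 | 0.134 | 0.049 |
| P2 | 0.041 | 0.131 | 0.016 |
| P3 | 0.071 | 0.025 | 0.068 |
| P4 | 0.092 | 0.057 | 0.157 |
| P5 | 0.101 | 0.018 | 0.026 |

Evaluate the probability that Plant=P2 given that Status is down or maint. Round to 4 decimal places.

0.2159

P(Status=down) = 0.134 + 0.131 + 0.025 + 0.057 + 0.018 = 0.365.
P(Status=maint) = 0.049 + 0.016 + 0.068 + 0.157 + 0.026 = 0.316.
P(Status ∈ {down, maint}) = 0.365 + 0.316 = 0.681; P(Plant=P2, Status ∈ {down, maint}) = 0.131 + 0.016 = 0.147.
P(Plant=P2 | Status ∈ {down, maint}) = 0.147/0.681 = 0.2159.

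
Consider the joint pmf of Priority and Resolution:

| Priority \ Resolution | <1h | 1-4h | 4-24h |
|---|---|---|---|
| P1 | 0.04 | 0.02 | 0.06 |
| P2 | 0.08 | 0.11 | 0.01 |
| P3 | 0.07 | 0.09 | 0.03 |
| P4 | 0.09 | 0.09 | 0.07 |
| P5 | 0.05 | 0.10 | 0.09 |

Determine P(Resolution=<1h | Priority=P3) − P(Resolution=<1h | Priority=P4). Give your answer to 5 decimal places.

0.00842

P(Priority=P3) = 0.07 + 0.09 + 0.03 = 0.19; P(Resolution=<1h | Priority=P3) = 0.07/0.19 = 0.368421.
P(Priority=P4) = 0.09 + 0.09 + 0.07 = 0.25; P(Resolution=<1h | Priority=P4) = 0.09/0.25 = 0.360000.
Difference = 0.00842.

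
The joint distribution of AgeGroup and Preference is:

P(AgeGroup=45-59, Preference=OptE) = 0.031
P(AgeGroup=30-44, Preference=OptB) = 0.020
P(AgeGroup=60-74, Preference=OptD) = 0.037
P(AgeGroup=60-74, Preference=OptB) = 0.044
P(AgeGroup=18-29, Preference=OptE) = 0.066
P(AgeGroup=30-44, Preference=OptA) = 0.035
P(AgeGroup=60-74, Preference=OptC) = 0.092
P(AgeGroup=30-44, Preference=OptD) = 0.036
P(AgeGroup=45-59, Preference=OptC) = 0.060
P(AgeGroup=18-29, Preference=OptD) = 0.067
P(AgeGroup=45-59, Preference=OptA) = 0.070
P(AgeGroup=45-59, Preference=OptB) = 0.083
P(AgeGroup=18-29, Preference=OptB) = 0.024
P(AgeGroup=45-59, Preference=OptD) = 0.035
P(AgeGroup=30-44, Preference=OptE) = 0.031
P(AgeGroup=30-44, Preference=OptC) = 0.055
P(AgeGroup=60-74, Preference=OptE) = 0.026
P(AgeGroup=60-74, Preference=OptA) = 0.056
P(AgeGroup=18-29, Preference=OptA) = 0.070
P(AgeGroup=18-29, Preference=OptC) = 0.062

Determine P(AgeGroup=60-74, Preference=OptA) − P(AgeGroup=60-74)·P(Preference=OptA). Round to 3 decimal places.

-0.003

P(AgeGroup=60-74) = 0.056 + 0.044 + 0.092 + 0.037 + 0.026 = 0.255.
P(Preference=OptA) = 0.070 + 0.035 + 0.070 + 0.056 = 0.231.
P(AgeGroup=60-74, Preference=OptA) − P(AgeGroup=60-74)P(Preference=OptA) = 0.056 − 0.255×0.231 = -0.003.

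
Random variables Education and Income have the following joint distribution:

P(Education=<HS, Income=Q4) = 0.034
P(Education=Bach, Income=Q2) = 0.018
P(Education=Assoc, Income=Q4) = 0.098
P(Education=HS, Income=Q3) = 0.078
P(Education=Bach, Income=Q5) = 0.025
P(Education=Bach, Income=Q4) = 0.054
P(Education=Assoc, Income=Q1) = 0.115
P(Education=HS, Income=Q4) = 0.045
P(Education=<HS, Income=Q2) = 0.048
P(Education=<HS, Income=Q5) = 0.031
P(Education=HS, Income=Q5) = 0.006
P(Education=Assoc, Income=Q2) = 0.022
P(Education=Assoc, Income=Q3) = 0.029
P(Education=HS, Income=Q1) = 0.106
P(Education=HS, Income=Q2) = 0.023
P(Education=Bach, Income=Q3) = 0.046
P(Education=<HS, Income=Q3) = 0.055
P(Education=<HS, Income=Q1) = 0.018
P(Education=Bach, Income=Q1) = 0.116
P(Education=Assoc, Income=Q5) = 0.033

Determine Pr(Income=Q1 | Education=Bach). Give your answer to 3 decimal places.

0.448

P(Education=Bach) = 0.116 + 0.018 + 0.046 + 0.054 + 0.025 = 0.259.
P(Income=Q1 | Education=Bach) = 0.116/0.259 = 0.448.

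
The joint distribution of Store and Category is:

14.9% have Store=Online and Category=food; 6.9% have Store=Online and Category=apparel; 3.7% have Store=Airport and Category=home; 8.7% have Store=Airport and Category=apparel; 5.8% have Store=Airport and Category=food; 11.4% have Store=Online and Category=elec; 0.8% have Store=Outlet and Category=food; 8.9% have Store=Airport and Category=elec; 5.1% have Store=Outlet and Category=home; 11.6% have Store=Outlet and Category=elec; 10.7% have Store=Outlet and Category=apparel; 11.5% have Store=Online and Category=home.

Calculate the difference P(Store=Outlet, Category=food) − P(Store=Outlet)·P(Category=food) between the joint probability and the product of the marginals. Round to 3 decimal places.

-0.053

P(Store=Outlet) = 0.008 + 0.107 + 0.116 + 0.051 = 0.282.
P(Category=food) = 0.058 + 0.008 + 0.149 = 0.215.
P(Store=Outlet, Category=food) − P(Store=Outlet)P(Category=food) = 0.008 − 0.282×0.215 = -0.053.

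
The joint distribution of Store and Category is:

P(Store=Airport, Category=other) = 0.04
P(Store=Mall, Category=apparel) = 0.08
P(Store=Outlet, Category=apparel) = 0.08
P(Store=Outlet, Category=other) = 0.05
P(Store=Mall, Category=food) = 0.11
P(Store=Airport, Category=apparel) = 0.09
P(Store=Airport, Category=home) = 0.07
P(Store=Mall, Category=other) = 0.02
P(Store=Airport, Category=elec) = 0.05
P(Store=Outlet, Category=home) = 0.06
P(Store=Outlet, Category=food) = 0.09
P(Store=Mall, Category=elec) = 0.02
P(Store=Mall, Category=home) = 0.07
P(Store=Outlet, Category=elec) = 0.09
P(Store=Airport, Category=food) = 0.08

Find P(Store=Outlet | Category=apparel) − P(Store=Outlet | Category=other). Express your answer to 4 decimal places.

P(Category=apparel) = 0.08 + 0.09 + 0.08 = 0.25; P(Store=Outlet | Category=apparel) = 0.08/0.25 = 0.32000.
P(Category=other) = 0.02 + 0.04 + 0.05 = 0.11; P(Store=Outlet | Category=other) = 0.05/0.11 = 0.45455.
Difference = -0.1345.

-0.1345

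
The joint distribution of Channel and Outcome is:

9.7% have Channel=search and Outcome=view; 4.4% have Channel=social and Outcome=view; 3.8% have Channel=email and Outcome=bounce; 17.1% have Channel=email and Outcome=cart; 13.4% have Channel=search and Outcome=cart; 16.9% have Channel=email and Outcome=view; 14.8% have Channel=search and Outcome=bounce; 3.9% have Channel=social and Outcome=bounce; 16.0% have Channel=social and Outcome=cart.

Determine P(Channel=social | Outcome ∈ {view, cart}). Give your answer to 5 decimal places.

0.26323

P(Outcome=view) = 0.169 + 0.097 + 0.044 = 0.310.
P(Outcome=cart) = 0.171 + 0.134 + 0.160 = 0.465.
P(Outcome ∈ {view, cart}) = 0.310 + 0.465 = 0.775; P(Channel=social, Outcome ∈ {view, cart}) = 0.044 + 0.160 = 0.204.
P(Channel=social | Outcome ∈ {view, cart}) = 0.204/0.775 = 0.26323.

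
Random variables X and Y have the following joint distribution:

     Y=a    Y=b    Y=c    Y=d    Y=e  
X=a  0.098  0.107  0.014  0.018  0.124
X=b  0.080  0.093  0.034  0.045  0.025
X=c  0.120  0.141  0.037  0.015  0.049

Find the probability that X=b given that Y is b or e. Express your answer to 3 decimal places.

0.219

P(Y=b) = 0.107 + 0.093 + 0.141 = 0.341.
P(Y=e) = 0.124 + 0.025 + 0.049 = 0.198.
P(Y ∈ {b, e}) = 0.341 + 0.198 = 0.539; P(X=b, Y ∈ {b, e}) = 0.093 + 0.025 = 0.118.
P(X=b | Y ∈ {b, e}) = 0.118/0.539 = 0.219.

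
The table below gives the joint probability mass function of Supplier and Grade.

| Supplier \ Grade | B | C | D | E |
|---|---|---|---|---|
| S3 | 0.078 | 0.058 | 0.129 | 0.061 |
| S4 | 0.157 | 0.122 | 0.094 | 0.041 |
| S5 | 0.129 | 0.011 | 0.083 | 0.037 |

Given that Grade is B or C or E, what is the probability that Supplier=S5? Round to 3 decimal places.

0.255

P(Grade=B) = 0.078 + 0.157 + 0.129 = 0.364.
P(Grade=C) = 0.058 + 0.122 + 0.011 = 0.191.
P(Grade=E) = 0.061 + 0.041 + 0.037 = 0.139.
P(Grade ∈ {B, C, E}) = 0.364 + 0.191 + 0.139 = 0.694; P(Supplier=S5, Grade ∈ {B, C, E}) = 0.129 + 0.011 + 0.037 = 0.177.
P(Supplier=S5 | Grade ∈ {B, C, E}) = 0.177/0.694 = 0.255.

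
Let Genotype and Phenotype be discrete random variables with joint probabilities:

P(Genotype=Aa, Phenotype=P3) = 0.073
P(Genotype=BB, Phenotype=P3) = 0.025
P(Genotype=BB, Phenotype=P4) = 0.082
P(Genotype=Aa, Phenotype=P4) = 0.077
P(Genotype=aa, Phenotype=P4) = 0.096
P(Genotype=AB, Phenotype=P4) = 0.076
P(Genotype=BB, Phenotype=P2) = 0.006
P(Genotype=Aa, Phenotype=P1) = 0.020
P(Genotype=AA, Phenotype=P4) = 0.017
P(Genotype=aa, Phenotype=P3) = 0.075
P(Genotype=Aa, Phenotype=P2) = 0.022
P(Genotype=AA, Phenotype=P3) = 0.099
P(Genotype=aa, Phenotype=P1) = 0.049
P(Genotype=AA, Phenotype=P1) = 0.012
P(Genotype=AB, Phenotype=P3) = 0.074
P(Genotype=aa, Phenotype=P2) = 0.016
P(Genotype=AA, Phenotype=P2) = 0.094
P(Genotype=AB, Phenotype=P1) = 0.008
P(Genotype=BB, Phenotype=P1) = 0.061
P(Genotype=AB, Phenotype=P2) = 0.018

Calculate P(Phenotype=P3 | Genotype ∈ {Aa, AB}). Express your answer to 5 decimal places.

P(Genotype=Aa) = 0.020 + 0.022 + 0.073 + 0.077 = 0.192.
P(Genotype=AB) = 0.008 + 0.018 + 0.074 + 0.076 = 0.176.
P(Genotype ∈ {Aa, AB}) = 0.192 + 0.176 = 0.368; P(Phenotype=P3, Genotype ∈ {Aa, AB}) = 0.073 + 0.074 = 0.147.
P(Phenotype=P3 | Genotype ∈ {Aa, AB}) = 0.147/0.368 = 0.39946.

0.39946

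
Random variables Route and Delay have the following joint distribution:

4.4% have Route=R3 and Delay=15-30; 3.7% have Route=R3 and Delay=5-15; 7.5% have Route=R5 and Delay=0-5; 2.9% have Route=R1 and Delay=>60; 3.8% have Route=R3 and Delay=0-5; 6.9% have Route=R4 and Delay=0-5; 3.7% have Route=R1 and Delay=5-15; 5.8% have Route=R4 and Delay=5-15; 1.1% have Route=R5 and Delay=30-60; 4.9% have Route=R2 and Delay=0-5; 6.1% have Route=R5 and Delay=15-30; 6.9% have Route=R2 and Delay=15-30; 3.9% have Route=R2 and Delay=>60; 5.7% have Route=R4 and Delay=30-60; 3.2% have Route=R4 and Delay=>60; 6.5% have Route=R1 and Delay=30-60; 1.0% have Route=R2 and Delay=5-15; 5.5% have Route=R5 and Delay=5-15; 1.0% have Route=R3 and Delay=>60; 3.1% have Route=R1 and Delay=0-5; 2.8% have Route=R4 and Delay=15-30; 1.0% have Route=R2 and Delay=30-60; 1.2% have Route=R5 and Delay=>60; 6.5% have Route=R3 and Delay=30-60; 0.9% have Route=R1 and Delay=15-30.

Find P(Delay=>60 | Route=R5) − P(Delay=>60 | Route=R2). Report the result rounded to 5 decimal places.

-0.16426

P(Route=R5) = 0.075 + 0.055 + 0.061 + 0.011 + 0.012 = 0.214; P(Delay=>60 | Route=R5) = 0.012/0.214 = 0.056075.
P(Route=R2) = 0.049 + 0.010 + 0.069 + 0.010 + 0.039 = 0.177; P(Delay=>60 | Route=R2) = 0.039/0.177 = 0.220339.
Difference = -0.16426.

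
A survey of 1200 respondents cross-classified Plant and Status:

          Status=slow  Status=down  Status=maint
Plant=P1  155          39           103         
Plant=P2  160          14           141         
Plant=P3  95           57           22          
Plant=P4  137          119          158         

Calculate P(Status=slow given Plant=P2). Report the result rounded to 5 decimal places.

0.50794

Total with Plant=P2: 160 + 14 + 141 = 315.
P(Status=slow | Plant=P2) = 160/315 = 0.50794.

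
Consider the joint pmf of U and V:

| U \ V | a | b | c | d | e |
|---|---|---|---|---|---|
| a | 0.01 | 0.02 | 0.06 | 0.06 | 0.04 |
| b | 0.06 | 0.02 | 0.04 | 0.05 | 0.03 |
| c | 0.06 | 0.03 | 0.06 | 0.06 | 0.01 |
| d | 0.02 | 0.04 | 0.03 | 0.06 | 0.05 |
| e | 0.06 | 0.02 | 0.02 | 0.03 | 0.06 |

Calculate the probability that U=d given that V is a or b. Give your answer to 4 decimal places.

P(V=a) = 0.01 + 0.06 + 0.06 + 0.02 + 0.06 = 0.21.
P(V=b) = 0.02 + 0.02 + 0.03 + 0.04 + 0.02 = 0.13.
P(V ∈ {a, b}) = 0.21 + 0.13 = 0.34; P(U=d, V ∈ {a, b}) = 0.02 + 0.04 = 0.06.
P(U=d | V ∈ {a, b}) = 0.06/0.34 = 0.1765.

0.1765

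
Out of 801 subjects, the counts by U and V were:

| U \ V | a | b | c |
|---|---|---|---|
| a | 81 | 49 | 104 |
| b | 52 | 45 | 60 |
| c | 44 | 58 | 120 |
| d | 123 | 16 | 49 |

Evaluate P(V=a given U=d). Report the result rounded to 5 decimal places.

Total with U=d: 123 + 16 + 49 = 188.
P(V=a | U=d) = 123/188 = 0.65426.

0.65426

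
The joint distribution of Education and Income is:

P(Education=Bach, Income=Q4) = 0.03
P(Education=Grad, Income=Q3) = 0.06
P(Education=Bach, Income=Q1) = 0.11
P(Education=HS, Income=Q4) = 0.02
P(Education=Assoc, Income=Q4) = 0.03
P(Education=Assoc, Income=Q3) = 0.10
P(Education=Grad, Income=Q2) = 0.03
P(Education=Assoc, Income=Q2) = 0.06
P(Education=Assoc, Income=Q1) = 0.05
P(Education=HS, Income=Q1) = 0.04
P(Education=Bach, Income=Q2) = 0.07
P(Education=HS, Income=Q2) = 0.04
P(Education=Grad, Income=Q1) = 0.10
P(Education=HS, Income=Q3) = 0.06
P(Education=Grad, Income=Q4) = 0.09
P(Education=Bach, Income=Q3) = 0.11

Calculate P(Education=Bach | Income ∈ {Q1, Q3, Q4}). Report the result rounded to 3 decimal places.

0.313

P(Income=Q1) = 0.04 + 0.05 + 0.11 + 0.10 = 0.30.
P(Income=Q3) = 0.06 + 0.10 + 0.11 + 0.06 = 0.33.
P(Income=Q4) = 0.02 + 0.03 + 0.03 + 0.09 = 0.17.
P(Income ∈ {Q1, Q3, Q4}) = 0.30 + 0.33 + 0.17 = 0.80; P(Education=Bach, Income ∈ {Q1, Q3, Q4}) = 0.11 + 0.11 + 0.03 = 0.25.
P(Education=Bach | Income ∈ {Q1, Q3, Q4}) = 0.25/0.80 = 0.313.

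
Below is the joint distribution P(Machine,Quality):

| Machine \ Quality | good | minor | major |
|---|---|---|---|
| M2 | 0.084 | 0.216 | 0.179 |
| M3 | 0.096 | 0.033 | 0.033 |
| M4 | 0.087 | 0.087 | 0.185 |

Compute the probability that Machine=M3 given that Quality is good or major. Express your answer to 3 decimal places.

0.194

P(Quality=good) = 0.084 + 0.096 + 0.087 = 0.267.
P(Quality=major) = 0.179 + 0.033 + 0.185 = 0.397.
P(Quality ∈ {good, major}) = 0.267 + 0.397 = 0.664; P(Machine=M3, Quality ∈ {good, major}) = 0.096 + 0.033 = 0.129.
P(Machine=M3 | Quality ∈ {good, major}) = 0.129/0.664 = 0.194.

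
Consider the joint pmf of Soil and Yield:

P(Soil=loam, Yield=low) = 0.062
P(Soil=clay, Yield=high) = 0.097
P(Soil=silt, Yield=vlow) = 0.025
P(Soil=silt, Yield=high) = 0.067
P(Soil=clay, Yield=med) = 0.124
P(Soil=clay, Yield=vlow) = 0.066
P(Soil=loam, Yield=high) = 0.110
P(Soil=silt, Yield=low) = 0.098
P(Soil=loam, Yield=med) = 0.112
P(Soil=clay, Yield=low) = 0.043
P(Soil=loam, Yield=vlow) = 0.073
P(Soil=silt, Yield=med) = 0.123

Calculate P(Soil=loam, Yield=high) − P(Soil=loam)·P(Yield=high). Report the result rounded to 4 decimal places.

0.0122

P(Soil=loam) = 0.073 + 0.062 + 0.112 + 0.110 = 0.357.
P(Yield=high) = 0.110 + 0.097 + 0.067 = 0.274.
P(Soil=loam, Yield=high) − P(Soil=loam)P(Yield=high) = 0.110 − 0.357×0.274 = 0.0122.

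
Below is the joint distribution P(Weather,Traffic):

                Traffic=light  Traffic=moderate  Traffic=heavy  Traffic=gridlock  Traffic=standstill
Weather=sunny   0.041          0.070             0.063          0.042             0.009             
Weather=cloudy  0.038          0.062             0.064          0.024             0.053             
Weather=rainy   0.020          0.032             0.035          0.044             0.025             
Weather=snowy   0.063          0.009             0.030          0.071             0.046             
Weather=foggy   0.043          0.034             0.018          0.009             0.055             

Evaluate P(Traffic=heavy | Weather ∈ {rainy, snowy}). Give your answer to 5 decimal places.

0.17333

P(Weather=rainy) = 0.020 + 0.032 + 0.035 + 0.044 + 0.025 = 0.156.
P(Weather=snowy) = 0.063 + 0.009 + 0.030 + 0.071 + 0.046 = 0.219.
P(Weather ∈ {rainy, snowy}) = 0.156 + 0.219 = 0.375; P(Traffic=heavy, Weather ∈ {rainy, snowy}) = 0.035 + 0.030 = 0.065.
P(Traffic=heavy | Weather ∈ {rainy, snowy}) = 0.065/0.375 = 0.17333.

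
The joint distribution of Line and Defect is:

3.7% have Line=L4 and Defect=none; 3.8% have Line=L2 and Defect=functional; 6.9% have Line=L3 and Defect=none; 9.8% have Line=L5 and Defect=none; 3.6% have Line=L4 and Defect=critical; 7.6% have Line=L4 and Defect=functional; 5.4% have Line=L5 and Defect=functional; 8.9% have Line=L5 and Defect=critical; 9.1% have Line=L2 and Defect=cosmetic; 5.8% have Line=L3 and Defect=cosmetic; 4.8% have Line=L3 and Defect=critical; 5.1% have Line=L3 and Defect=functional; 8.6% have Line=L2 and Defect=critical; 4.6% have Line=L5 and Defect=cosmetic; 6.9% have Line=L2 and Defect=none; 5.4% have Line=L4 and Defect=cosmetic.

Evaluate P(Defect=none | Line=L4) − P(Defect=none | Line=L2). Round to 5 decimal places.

-0.06069

P(Line=L4) = 0.037 + 0.054 + 0.076 + 0.036 = 0.203; P(Defect=none | Line=L4) = 0.037/0.203 = 0.182266.
P(Line=L2) = 0.069 + 0.091 + 0.038 + 0.086 = 0.284; P(Defect=none | Line=L2) = 0.069/0.284 = 0.242958.
Difference = -0.06069.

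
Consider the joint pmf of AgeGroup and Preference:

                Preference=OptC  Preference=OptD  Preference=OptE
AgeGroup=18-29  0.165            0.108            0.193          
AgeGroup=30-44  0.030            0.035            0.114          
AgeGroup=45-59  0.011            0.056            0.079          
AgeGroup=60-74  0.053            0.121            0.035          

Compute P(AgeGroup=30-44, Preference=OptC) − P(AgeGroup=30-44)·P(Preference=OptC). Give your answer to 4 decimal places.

-0.0164

P(AgeGroup=30-44) = 0.030 + 0.035 + 0.114 = 0.179.
P(Preference=OptC) = 0.165 + 0.030 + 0.011 + 0.053 = 0.259.
P(AgeGroup=30-44, Preference=OptC) − P(AgeGroup=30-44)P(Preference=OptC) = 0.030 − 0.179×0.259 = -0.0164.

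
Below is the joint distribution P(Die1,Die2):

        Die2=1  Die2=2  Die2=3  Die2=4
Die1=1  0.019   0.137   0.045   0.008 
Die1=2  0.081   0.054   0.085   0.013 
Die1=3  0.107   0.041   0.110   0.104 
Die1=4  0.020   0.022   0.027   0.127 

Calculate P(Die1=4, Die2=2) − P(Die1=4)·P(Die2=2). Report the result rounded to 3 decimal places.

P(Die1=4) = 0.020 + 0.022 + 0.027 + 0.127 = 0.196.
P(Die2=2) = 0.137 + 0.054 + 0.041 + 0.022 = 0.254.
P(Die1=4, Die2=2) − P(Die1=4)P(Die2=2) = 0.022 − 0.196×0.254 = -0.028.

-0.028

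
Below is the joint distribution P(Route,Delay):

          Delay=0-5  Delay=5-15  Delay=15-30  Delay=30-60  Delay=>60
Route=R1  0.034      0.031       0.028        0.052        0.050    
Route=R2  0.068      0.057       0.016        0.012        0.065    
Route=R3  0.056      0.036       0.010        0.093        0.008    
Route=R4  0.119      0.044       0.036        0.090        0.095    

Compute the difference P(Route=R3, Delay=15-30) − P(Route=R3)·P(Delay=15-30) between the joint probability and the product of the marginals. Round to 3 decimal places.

P(Route=R3) = 0.056 + 0.036 + 0.010 + 0.093 + 0.008 = 0.203.
P(Delay=15-30) = 0.028 + 0.016 + 0.010 + 0.036 = 0.090.
P(Route=R3, Delay=15-30) − P(Route=R3)P(Delay=15-30) = 0.010 − 0.203×0.090 = -0.008.

-0.008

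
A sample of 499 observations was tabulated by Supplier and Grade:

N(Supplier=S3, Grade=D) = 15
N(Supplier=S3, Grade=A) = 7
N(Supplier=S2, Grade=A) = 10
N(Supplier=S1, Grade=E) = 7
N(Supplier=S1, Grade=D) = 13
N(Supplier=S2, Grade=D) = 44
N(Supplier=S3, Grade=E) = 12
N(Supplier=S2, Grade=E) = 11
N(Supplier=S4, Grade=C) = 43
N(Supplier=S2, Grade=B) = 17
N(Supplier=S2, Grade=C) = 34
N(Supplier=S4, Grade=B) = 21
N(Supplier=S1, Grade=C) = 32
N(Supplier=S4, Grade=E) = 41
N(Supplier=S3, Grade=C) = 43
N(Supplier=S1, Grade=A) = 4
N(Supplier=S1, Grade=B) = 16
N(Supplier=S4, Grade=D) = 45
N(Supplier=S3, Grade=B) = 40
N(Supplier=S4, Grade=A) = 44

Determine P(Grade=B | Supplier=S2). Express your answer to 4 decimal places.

Total with Supplier=S2: 10 + 17 + 34 + 44 + 11 = 116.
P(Grade=B | Supplier=S2) = 17/116 = 0.1466.

0.1466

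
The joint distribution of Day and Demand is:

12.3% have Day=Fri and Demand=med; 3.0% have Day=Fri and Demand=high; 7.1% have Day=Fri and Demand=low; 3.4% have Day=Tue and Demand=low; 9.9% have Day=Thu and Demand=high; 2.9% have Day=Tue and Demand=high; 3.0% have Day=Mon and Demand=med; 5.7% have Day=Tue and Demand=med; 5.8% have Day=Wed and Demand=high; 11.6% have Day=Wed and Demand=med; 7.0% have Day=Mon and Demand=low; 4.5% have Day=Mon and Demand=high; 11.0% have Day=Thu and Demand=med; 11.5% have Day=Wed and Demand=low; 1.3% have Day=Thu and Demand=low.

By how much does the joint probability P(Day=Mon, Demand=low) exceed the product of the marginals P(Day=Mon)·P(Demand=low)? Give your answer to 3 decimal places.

P(Day=Mon) = 0.070 + 0.030 + 0.045 = 0.145.
P(Demand=low) = 0.070 + 0.034 + 0.115 + 0.013 + 0.071 = 0.303.
P(Day=Mon, Demand=low) − P(Day=Mon)P(Demand=low) = 0.070 − 0.145×0.303 = 0.026.

0.026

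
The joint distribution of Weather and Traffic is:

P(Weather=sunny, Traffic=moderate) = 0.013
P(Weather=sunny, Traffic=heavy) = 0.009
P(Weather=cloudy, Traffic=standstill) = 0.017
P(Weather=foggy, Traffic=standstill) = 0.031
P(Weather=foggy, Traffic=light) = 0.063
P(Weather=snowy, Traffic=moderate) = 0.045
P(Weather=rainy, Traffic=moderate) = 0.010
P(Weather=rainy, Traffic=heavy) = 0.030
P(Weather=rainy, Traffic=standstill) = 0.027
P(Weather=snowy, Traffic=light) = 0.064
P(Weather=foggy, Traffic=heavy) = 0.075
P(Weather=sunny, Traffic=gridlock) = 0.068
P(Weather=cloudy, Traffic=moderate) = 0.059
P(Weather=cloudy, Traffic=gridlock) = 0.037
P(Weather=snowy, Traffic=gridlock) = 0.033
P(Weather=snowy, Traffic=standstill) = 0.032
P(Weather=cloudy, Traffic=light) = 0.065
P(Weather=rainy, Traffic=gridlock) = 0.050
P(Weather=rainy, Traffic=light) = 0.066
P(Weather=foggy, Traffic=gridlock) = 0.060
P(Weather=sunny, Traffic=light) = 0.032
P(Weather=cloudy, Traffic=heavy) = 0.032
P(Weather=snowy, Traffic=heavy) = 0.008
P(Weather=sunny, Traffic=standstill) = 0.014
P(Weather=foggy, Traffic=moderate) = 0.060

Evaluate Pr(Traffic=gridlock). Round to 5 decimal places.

P(Traffic=gridlock) = 0.068 + 0.037 + 0.050 + 0.033 + 0.060 = 0.248.

0.24800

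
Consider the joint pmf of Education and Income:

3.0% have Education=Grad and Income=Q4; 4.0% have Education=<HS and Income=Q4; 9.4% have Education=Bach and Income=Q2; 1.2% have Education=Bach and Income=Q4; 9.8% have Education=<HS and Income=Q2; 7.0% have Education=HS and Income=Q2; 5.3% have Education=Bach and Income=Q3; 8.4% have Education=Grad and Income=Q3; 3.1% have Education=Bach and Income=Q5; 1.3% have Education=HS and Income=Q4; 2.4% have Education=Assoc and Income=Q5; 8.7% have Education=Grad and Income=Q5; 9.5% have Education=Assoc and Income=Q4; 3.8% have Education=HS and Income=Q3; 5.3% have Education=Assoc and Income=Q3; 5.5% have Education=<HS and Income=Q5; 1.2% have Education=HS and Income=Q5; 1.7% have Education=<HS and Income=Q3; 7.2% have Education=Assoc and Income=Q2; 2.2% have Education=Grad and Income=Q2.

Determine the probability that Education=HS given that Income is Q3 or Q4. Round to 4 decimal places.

0.1172

P(Income=Q3) = 0.017 + 0.038 + 0.053 + 0.053 + 0.084 = 0.245.
P(Income=Q4) = 0.040 + 0.013 + 0.095 + 0.012 + 0.030 = 0.190.
P(Income ∈ {Q3, Q4}) = 0.245 + 0.190 = 0.435; P(Education=HS, Income ∈ {Q3, Q4}) = 0.038 + 0.013 = 0.051.
P(Education=HS | Income ∈ {Q3, Q4}) = 0.051/0.435 = 0.1172.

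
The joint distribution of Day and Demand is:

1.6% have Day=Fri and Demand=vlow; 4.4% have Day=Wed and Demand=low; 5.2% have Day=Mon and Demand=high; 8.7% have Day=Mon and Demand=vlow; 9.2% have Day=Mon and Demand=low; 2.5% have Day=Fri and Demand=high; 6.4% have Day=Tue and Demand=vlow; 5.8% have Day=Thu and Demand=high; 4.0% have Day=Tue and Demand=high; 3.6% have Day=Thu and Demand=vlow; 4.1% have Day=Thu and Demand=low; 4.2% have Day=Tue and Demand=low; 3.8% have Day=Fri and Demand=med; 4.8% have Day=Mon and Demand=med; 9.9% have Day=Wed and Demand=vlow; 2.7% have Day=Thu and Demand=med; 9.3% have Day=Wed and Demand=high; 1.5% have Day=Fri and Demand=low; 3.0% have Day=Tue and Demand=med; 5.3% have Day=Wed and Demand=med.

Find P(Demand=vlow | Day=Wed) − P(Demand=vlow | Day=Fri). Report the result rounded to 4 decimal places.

P(Day=Wed) = 0.099 + 0.044 + 0.053 + 0.093 = 0.289; P(Demand=vlow | Day=Wed) = 0.099/0.289 = 0.34256.
P(Day=Fri) = 0.016 + 0.015 + 0.038 + 0.025 = 0.094; P(Demand=vlow | Day=Fri) = 0.016/0.094 = 0.17021.
Difference = 0.1723.

0.1723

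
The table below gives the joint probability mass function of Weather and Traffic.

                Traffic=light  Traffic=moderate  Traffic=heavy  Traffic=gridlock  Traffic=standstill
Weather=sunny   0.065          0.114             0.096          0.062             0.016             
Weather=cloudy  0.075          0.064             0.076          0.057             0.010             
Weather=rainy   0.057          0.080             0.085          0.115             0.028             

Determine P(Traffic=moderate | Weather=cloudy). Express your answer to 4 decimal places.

P(Weather=cloudy) = 0.075 + 0.064 + 0.076 + 0.057 + 0.010 = 0.282.
P(Traffic=moderate | Weather=cloudy) = 0.064/0.282 = 0.2270.

0.2270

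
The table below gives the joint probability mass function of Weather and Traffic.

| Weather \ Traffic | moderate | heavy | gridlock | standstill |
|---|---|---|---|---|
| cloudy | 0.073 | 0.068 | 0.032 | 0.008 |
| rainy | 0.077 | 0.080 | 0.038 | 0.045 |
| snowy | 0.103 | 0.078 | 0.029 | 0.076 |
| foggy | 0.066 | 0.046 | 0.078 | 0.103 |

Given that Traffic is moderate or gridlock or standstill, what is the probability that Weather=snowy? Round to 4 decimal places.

P(Traffic=moderate) = 0.073 + 0.077 + 0.103 + 0.066 = 0.319.
P(Traffic=gridlock) = 0.032 + 0.038 + 0.029 + 0.078 = 0.177.
P(Traffic=standstill) = 0.008 + 0.045 + 0.076 + 0.103 = 0.232.
P(Traffic ∈ {moderate, gridlock, standstill}) = 0.319 + 0.177 + 0.232 = 0.728; P(Weather=snowy, Traffic ∈ {moderate, gridlock, standstill}) = 0.103 + 0.029 + 0.076 = 0.208.
P(Weather=snowy | Traffic ∈ {moderate, gridlock, standstill}) = 0.208/0.728 = 0.2857.

0.2857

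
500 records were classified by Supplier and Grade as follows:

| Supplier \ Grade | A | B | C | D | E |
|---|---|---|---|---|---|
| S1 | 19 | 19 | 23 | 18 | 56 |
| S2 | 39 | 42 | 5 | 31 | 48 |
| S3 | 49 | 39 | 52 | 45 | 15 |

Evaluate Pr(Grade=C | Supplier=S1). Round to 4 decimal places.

Total with Supplier=S1: 19 + 19 + 23 + 18 + 56 = 135.
P(Grade=C | Supplier=S1) = 23/135 = 0.1704.

0.1704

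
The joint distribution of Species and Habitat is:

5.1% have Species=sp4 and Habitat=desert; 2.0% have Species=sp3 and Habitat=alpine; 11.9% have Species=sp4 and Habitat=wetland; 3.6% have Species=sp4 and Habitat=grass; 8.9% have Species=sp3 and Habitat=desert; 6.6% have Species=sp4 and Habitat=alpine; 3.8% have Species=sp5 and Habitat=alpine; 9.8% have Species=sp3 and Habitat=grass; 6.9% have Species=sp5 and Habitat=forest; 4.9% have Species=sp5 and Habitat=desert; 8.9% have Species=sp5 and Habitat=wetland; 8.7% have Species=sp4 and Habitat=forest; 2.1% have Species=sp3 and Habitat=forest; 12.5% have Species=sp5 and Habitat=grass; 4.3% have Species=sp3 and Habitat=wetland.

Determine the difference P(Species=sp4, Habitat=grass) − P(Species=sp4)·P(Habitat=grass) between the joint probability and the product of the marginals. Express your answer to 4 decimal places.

P(Species=sp4) = 0.087 + 0.036 + 0.119 + 0.051 + 0.066 = 0.359.
P(Habitat=grass) = 0.098 + 0.036 + 0.125 = 0.259.
P(Species=sp4, Habitat=grass) − P(Species=sp4)P(Habitat=grass) = 0.036 − 0.359×0.259 = -0.0570.

-0.0570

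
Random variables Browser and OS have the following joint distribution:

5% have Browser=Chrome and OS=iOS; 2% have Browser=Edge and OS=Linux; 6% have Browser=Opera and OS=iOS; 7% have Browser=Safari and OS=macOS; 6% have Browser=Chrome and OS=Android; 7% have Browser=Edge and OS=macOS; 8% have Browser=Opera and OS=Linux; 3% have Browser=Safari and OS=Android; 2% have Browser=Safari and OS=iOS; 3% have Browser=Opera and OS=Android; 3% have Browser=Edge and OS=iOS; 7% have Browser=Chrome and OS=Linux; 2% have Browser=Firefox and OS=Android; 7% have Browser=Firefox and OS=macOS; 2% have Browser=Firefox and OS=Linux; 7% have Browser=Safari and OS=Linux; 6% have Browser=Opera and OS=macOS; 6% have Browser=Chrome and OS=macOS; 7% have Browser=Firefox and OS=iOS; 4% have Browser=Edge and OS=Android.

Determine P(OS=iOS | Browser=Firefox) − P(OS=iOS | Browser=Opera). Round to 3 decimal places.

0.128

P(Browser=Firefox) = 0.07 + 0.02 + 0.07 + 0.02 = 0.18; P(OS=iOS | Browser=Firefox) = 0.07/0.18 = 0.3889.
P(Browser=Opera) = 0.06 + 0.08 + 0.06 + 0.03 = 0.23; P(OS=iOS | Browser=Opera) = 0.06/0.23 = 0.2609.
Difference = 0.128.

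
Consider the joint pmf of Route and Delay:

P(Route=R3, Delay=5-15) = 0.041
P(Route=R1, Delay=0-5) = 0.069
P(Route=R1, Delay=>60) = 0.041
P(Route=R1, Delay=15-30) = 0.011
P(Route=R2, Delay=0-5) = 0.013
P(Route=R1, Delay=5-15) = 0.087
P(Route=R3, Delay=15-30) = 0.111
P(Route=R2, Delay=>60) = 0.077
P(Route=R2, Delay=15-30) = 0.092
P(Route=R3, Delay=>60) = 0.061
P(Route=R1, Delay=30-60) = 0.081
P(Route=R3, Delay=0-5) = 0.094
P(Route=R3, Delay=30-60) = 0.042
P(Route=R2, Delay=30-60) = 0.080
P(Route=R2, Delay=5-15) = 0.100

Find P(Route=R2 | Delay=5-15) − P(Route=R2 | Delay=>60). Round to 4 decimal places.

P(Delay=5-15) = 0.087 + 0.100 + 0.041 = 0.228; P(Route=R2 | Delay=5-15) = 0.100/0.228 = 0.43860.
P(Delay=>60) = 0.041 + 0.077 + 0.061 = 0.179; P(Route=R2 | Delay=>60) = 0.077/0.179 = 0.43017.
Difference = 0.0084.

0.0084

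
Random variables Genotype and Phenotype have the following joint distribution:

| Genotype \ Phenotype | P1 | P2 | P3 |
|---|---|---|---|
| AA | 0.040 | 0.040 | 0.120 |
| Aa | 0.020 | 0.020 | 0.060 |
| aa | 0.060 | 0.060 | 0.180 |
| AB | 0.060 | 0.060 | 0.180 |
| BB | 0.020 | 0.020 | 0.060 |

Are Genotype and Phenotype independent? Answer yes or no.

Every cell satisfies P(Genotype,Phenotype) = P(Genotype)·P(Phenotype). For instance P(Genotype=BB) = 0.100, P(Phenotype=P3) = 0.600, and 0.100×0.600 = 0.060 matches the joint entry. So Genotype and Phenotype are independent.

yes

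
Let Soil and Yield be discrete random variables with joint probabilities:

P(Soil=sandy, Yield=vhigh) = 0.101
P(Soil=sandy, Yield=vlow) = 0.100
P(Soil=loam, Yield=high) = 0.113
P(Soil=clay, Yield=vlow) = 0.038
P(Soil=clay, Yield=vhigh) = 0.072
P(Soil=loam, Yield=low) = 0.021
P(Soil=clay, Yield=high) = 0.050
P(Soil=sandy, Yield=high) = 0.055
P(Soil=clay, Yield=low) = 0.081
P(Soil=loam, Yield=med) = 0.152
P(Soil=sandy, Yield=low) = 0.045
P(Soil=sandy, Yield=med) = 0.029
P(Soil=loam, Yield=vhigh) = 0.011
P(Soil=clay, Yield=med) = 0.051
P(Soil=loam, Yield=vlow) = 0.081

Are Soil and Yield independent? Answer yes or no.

P(Soil=loam) = 0.378 and P(Yield=med) = 0.232, so their product is 0.08770, but P(Soil=loam, Yield=med) = 0.152. Since these differ, Soil and Yield are not independent.

no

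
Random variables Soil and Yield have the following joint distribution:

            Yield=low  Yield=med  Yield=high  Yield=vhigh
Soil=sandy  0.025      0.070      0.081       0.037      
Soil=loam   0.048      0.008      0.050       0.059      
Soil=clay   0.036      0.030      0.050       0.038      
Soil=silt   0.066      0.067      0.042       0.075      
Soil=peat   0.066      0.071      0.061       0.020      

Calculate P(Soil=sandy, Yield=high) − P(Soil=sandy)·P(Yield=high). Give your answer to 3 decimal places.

P(Soil=sandy) = 0.025 + 0.070 + 0.081 + 0.037 = 0.213.
P(Yield=high) = 0.081 + 0.050 + 0.050 + 0.042 + 0.061 = 0.284.
P(Soil=sandy, Yield=high) − P(Soil=sandy)P(Yield=high) = 0.081 − 0.213×0.284 = 0.021.

0.021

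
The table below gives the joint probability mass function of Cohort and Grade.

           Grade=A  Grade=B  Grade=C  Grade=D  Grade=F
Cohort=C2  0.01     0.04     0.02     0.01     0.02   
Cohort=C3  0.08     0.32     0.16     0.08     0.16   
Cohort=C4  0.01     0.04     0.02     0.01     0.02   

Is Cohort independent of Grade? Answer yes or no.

Every cell satisfies P(Cohort,Grade) = P(Cohort)·P(Grade). For instance P(Cohort=C2) = 0.10, P(Grade=A) = 0.10, and 0.10×0.10 = 0.01 matches the joint entry. So Cohort and Grade are independent.

yes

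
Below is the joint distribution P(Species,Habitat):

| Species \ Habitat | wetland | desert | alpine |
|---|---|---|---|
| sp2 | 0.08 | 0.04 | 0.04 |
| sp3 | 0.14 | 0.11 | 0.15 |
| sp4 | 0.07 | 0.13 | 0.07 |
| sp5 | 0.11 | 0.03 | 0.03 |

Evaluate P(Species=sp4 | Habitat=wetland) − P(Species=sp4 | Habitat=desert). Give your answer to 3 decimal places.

P(Habitat=wetland) = 0.08 + 0.14 + 0.07 + 0.11 = 0.40; P(Species=sp4 | Habitat=wetland) = 0.07/0.40 = 0.1750.
P(Habitat=desert) = 0.04 + 0.11 + 0.13 + 0.03 = 0.31; P(Species=sp4 | Habitat=desert) = 0.13/0.31 = 0.4194.
Difference = -0.244.

-0.244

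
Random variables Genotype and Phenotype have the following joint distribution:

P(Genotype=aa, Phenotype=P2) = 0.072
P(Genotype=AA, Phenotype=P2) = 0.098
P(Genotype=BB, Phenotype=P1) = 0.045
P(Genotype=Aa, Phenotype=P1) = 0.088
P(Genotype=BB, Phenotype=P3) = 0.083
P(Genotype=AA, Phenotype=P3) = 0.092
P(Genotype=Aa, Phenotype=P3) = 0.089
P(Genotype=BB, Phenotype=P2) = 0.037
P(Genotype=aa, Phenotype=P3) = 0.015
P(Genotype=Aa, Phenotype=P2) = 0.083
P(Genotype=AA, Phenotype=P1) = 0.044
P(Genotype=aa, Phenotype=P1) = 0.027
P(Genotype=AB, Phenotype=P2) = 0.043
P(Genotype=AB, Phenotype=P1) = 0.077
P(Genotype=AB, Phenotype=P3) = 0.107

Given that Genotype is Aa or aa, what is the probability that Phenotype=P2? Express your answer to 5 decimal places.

P(Genotype=Aa) = 0.088 + 0.083 + 0.089 = 0.260.
P(Genotype=aa) = 0.027 + 0.072 + 0.015 = 0.114.
P(Genotype ∈ {Aa, aa}) = 0.260 + 0.114 = 0.374; P(Phenotype=P2, Genotype ∈ {Aa, aa}) = 0.083 + 0.072 = 0.155.
P(Phenotype=P2 | Genotype ∈ {Aa, aa}) = 0.155/0.374 = 0.41444.

0.41444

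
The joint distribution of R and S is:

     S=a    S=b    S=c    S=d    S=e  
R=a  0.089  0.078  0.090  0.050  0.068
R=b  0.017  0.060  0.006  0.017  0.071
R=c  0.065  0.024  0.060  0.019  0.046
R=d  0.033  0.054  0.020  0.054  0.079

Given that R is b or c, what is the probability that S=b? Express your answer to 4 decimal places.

0.2182

P(R=b) = 0.017 + 0.060 + 0.006 + 0.017 + 0.071 = 0.171.
P(R=c) = 0.065 + 0.024 + 0.060 + 0.019 + 0.046 = 0.214.
P(R ∈ {b, c}) = 0.171 + 0.214 = 0.385; P(S=b, R ∈ {b, c}) = 0.060 + 0.024 = 0.084.
P(S=b | R ∈ {b, c}) = 0.084/0.385 = 0.2182.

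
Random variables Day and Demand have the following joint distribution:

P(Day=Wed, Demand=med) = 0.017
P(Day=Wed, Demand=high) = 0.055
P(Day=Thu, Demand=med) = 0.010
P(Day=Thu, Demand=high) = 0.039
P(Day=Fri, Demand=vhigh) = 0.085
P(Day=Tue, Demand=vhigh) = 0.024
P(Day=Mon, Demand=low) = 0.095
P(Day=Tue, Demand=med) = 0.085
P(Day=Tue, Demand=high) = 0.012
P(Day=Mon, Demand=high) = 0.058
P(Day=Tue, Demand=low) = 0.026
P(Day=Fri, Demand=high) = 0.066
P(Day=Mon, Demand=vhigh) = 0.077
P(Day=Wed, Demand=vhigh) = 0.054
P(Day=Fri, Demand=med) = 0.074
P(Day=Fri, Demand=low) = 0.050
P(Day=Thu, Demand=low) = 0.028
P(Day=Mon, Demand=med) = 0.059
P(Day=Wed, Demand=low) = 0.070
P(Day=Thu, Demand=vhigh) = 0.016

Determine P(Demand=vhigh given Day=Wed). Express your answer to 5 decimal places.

0.27551

P(Day=Wed) = 0.070 + 0.017 + 0.055 + 0.054 = 0.196.
P(Demand=vhigh | Day=Wed) = 0.054/0.196 = 0.27551.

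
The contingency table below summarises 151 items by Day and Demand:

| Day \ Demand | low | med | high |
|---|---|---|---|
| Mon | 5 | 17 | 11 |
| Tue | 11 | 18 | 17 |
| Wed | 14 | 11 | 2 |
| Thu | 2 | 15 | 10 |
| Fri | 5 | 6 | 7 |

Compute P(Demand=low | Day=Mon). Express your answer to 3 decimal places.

Total with Day=Mon: 5 + 17 + 11 = 33.
P(Demand=low | Day=Mon) = 5/33 = 0.152.

0.152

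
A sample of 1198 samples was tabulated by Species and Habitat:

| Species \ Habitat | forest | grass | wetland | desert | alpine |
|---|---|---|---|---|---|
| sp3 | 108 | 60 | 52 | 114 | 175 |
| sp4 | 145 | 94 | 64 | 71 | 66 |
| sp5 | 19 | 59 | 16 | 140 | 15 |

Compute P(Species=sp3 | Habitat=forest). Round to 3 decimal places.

0.397

Total with Habitat=forest: 108 + 145 + 19 = 272.
P(Species=sp3 | Habitat=forest) = 108/272 = 0.397.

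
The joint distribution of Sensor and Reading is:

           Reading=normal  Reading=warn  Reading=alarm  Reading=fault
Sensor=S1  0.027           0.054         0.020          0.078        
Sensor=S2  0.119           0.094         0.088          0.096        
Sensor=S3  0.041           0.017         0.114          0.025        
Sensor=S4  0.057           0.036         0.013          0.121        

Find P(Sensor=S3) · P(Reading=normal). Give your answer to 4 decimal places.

P(Sensor=S3) = 0.041 + 0.017 + 0.114 + 0.025 = 0.197.
P(Reading=normal) = 0.027 + 0.119 + 0.041 + 0.057 = 0.244.
Product: 0.197 × 0.244 = 0.0481.

0.0481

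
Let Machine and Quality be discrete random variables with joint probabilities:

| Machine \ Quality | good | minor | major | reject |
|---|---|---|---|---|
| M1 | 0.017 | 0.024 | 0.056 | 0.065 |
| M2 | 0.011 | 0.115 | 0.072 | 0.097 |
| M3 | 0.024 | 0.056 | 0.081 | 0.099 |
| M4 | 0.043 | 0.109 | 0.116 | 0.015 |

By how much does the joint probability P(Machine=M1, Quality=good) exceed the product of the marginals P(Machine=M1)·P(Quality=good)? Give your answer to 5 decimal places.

P(Machine=M1) = 0.017 + 0.024 + 0.056 + 0.065 = 0.162.
P(Quality=good) = 0.017 + 0.011 + 0.024 + 0.043 = 0.095.
P(Machine=M1, Quality=good) − P(Machine=M1)P(Quality=good) = 0.017 − 0.162×0.095 = 0.00161.

0.00161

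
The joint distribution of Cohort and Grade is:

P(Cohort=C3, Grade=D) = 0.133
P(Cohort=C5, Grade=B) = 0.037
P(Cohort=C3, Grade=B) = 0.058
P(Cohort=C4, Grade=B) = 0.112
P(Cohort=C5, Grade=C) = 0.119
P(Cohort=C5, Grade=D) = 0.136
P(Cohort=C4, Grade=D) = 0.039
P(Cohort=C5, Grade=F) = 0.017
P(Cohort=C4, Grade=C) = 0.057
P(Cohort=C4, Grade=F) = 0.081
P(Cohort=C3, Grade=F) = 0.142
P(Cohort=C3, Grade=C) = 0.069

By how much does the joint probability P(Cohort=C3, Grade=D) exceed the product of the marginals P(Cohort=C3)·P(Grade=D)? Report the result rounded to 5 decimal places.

P(Cohort=C3) = 0.058 + 0.069 + 0.133 + 0.142 = 0.402.
P(Grade=D) = 0.133 + 0.039 + 0.136 = 0.308.
P(Cohort=C3, Grade=D) − P(Cohort=C3)P(Grade=D) = 0.133 − 0.402×0.308 = 0.00918.

0.00918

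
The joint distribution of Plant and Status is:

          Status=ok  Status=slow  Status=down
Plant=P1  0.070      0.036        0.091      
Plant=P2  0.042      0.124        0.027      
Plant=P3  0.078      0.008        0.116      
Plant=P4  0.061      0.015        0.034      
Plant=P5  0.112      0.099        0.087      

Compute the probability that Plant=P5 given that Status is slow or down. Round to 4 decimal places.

P(Status=slow) = 0.036 + 0.124 + 0.008 + 0.015 + 0.099 = 0.282.
P(Status=down) = 0.091 + 0.027 + 0.116 + 0.034 + 0.087 = 0.355.
P(Status ∈ {slow, down}) = 0.282 + 0.355 = 0.637; P(Plant=P5, Status ∈ {slow, down}) = 0.099 + 0.087 = 0.186.
P(Plant=P5 | Status ∈ {slow, down}) = 0.186/0.637 = 0.2920.

0.2920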